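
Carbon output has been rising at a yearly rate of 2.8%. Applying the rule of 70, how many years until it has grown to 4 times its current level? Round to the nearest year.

At 2.8% it doubles every 70/2.8 ≈ 25.00 years.
4 = 2^2, so 2 doublings → 50 years.

about 50 years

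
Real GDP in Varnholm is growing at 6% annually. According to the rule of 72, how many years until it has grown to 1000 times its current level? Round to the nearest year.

At 6% it doubles every 72/6 ≈ 12.00 years.
Reaching 1000× takes log₂(1000) ≈ 9.97 doublings.
9.97 × 12.00 ≈ 120 years.

around 120 years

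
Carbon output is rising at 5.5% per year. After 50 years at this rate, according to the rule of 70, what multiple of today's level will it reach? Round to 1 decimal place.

Doubling time ≈ 70/5.5 = 12.73 years.
50 years / 12.73 ≈ 3.93 doublings → factor 2^3.93 ≈ 15.2.

15.2 times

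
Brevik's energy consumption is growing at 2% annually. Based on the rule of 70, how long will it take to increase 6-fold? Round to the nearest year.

At 2% it doubles every 70/2 ≈ 35.00 years.
Reaching 6× takes log₂(6) ≈ 2.58 doublings.
2.58 × 35.00 ≈ 90 years.

about 90 years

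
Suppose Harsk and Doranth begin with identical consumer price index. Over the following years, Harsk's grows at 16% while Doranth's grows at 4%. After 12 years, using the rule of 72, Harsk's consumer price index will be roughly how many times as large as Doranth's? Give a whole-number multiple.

4 times

Only the 12-point difference matters.
72/12 ≈ 6.00 years per doubling of the ratio; 12 years gives 2.00 doublings, so ≈ 4×.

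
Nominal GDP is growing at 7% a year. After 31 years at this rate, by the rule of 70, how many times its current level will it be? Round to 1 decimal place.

roughly 8.6 times

Doubles every ≈ 10.00 years (70/7).
31 years is 3.10 doublings; 2^3.10 ≈ 8.6×.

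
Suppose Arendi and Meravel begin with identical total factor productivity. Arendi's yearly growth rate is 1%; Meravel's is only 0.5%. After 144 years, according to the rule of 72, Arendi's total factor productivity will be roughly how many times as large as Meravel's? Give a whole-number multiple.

Only the 0.5-point difference matters.
72/0.5 ≈ 144.00 years per doubling of the ratio; 144 years gives 1.00 doublings, so ≈ 2×.

about 2 times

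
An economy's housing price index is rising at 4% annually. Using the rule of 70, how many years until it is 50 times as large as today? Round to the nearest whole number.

roughly 99 years

At 4% it doubles every 70/4 ≈ 17.50 years.
Reaching 50× takes log₂(50) ≈ 5.64 doublings.
5.64 × 17.50 ≈ 99 years.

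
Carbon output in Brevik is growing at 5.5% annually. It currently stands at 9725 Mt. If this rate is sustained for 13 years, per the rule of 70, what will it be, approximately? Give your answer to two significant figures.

20000 Mt

Doubling time ≈ 70/5.5 = 12.73 years.
13 years is 13/12.73 ≈ 1.02 doublings, a factor of 2^1.02 ≈ 2.03.
9725 × 2.03 ≈ 20000 Mt.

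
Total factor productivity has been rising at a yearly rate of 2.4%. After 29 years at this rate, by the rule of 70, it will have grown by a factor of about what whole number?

≈ 2 times

70/2.4 ≈ 29.17 years per doubling.
29 years fits 1 doubling: 2^1 = 2.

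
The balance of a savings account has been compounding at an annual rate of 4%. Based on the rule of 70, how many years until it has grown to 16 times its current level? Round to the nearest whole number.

roughly 70 years

One doubling takes 70/4 = 17.50 years.
16 = 2^4, so 4 doublings → 70 years.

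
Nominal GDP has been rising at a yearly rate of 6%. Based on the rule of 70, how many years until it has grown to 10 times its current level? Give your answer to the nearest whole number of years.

approximately 39 years

At 6% it doubles every 70/6 ≈ 11.67 years.
Reaching 10× takes log₂(10) ≈ 3.32 doublings.
3.32 × 11.67 ≈ 39 years.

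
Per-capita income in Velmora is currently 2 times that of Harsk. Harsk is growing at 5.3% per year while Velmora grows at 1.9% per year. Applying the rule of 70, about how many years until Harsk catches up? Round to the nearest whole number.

Harsk gains on Velmora at 5.3% − 1.9% = 3.4 points a year.
At that relative rate the gap halves every 70/3.4 ≈ 20.59 years.
A 2 times gap closes after 1 halving: 1 × 20.59 ≈ 21 years.

≈ 21 years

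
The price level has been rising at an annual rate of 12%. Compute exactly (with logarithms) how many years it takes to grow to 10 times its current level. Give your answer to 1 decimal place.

20.3 years

t = ln(10) / ln(1 + 0.12) = 2.3026 / 0.113329 ≈ 20.32.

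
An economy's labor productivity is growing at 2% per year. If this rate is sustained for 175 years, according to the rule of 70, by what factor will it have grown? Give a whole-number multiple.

At 2% one doubling takes ≈ 35.00 years; 175 years is 5 of them, so ×32.

roughly 32 times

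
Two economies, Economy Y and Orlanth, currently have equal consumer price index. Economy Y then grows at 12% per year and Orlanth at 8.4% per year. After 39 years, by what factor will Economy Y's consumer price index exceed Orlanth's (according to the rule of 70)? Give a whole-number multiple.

Economy Y pulls ahead at 3.6 pp per year, so the ratio doubles every 70/3.6 ≈ 19.44 years.
In 39 years that's 2.01 doublings: 2^2.01 ≈ 4.

approximately 4 times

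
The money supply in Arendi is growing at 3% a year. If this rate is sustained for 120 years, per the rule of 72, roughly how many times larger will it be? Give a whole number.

about 32 times

72/3 ≈ 24.00 years per doubling.
120 years fits 5 doublings: 2^5 = 32.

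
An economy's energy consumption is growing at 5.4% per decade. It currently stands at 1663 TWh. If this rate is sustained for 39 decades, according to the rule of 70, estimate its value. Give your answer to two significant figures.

≈ 13000 TWh

It doubles every 70/5.4 ≈ 12.96 decades, so 39 decades is 3.01 doublings.
2^3.01 ≈ 8.06; 1663 × 8.06 ≈ 13000 TWh.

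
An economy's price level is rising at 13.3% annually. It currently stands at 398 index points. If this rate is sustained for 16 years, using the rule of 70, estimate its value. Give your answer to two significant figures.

around 3300 index points

Doubling time ≈ 70/13.3 = 5.26 years.
16 years is 16/5.26 ≈ 3.04 doublings, a factor of 2^3.04 ≈ 8.22.
398 × 8.22 ≈ 3300 index points.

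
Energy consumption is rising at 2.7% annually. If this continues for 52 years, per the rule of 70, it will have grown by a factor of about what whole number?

4 times

At 2.7% one doubling takes ≈ 25.93 years; 52 years is 2 of them, so ×4.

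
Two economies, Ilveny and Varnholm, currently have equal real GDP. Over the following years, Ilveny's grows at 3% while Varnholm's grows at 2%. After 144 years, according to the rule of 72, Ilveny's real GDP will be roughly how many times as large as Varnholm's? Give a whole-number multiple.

around 4 times

Ilveny pulls ahead at 1 pp per year, so the ratio doubles every 72/1 ≈ 72.00 years.
In 144 years that's 2.00 doublings: 2^2.00 ≈ 4.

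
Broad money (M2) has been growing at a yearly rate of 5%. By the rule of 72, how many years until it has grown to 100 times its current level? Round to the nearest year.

Doubling time ≈ 72/5 = 14.40 years.
Reaching 100× takes log₂(100) ≈ 6.64 doublings.
6.64 × 14.40 ≈ 96 years.

approximately 96 years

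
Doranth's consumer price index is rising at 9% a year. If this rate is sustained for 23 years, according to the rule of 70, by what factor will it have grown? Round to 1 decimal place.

≈ 7.8 times

Doubling time ≈ 70/9 = 7.78 years.
23 years / 7.78 ≈ 2.96 doublings → factor 2^2.96 ≈ 7.8.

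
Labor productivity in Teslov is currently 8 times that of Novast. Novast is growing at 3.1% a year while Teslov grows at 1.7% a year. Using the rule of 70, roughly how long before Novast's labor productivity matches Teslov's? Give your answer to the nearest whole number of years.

The growth-rate gap is 3.1% − 1.7% = 1.4 percentage points.
So the ratio between them halves every 70/1.4 ≈ 50.00 years.
An 8 times gap closes after 3 halvings: 3 × 50.00 ≈ 150 years.

about 150 years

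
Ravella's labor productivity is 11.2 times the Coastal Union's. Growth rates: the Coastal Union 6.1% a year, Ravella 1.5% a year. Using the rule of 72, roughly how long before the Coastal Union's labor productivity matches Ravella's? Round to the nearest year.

What matters is the difference: 4.6 pp.
Rule of 72 on the gap: the ratio halves every 72/4.6 ≈ 15.65 years.
An 11.2 times gap takes log₂(11.2) ≈ 3.49 halvings to close: 3.49 × 15.65 ≈ 55 years.

roughly 55 years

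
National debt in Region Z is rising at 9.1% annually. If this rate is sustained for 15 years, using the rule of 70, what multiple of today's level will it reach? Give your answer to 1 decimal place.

Doubles every ≈ 7.69 years (70/9.1).
15 years is 1.95 doublings; 2^1.95 ≈ 3.9×.

3.9 times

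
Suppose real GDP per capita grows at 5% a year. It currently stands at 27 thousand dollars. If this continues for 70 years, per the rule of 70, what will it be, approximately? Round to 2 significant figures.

approximately 860 thousand dollars

Doubling time ≈ 70/5 = 14.00 years.
70 years is 70/14.00 ≈ 5.00 doublings, a factor of 2^5.00 ≈ 32.00.
27 × 32.00 ≈ 860 thousand dollars.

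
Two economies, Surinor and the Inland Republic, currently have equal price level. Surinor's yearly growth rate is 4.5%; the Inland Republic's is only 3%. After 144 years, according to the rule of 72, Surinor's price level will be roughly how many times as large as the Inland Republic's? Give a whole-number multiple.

Surinor pulls ahead at 1.5 pp per year, so the ratio doubles every 72/1.5 ≈ 48.00 years.
In 144 years that's 3.00 doublings: 2^3.00 ≈ 8.

around 8 times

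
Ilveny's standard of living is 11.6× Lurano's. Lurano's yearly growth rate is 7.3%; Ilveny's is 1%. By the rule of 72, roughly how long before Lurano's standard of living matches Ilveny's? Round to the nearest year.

about 40 years

Lurano gains on Ilveny at 7.3% − 1% = 6.3 points a year.
At that relative rate the gap halves every 72/6.3 ≈ 11.43 years.
An 11.6× gap takes log₂(11.6) ≈ 3.54 halvings to close: 3.54 × 11.43 ≈ 40 years.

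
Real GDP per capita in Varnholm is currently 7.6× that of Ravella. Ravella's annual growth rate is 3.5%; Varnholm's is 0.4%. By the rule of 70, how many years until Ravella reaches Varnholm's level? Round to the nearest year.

around 66 years

The growth-rate gap is 3.5% − 0.4% = 3.1 percentage points.
So the ratio between them halves every 70/3.1 ≈ 22.58 years.
A 7.6× gap takes log₂(7.6) ≈ 2.93 halvings to close: 2.93 × 22.58 ≈ 66 years.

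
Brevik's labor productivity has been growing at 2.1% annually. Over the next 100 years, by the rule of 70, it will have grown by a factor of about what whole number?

roughly 8 times

At 2.1% one doubling takes ≈ 33.33 years; 100 years is 3 of them, so ×8.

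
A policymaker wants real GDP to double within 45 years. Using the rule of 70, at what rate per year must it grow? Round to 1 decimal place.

1.6%

70 / 45 ≈ 1.56, so about 1.6% per year.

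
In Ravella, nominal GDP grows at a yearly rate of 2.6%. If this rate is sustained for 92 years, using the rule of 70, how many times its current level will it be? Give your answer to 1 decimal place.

Doubling time ≈ 70/2.6 = 26.92 years.
92 years / 26.92 ≈ 3.42 doublings → factor 2^3.42 ≈ 10.7.

≈ 10.7 times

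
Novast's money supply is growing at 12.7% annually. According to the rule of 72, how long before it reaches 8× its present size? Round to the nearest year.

roughly 17 years

Doubling time ≈ 72/12.7 = 5.67 years.
Getting to 8× needs 3 doublings: 3 × 5.67 ≈ 17 years.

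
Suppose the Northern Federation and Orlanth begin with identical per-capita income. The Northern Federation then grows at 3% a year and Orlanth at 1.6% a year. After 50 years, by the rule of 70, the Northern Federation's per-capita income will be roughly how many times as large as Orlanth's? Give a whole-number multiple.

about 2 times

Rate gap = 3% − 1.6% = 1.4 points.
The ratio doubles every 70/1.4 ≈ 50.00 years.
50/50.00 ≈ 1.00 doublings → ratio ≈ 2^1.00 ≈ 2.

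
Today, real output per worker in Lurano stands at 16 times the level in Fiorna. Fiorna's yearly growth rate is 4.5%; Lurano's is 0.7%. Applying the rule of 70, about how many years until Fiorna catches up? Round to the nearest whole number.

What matters is the difference: 3.8 pp.
Rule of 70 on the gap: the ratio halves every 70/3.8 ≈ 18.42 years.
A 16 times gap closes after 4 halvings: 4 × 18.42 ≈ 74 years.

around 74 years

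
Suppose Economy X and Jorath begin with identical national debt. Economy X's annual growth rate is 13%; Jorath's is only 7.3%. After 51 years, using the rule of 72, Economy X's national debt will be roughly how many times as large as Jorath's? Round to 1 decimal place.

≈ 16.4 times

Only the 5.7-point difference matters.
72/5.7 ≈ 12.63 years per doubling of the ratio; 51 years gives 4.04 doublings, so ≈ 16.4×.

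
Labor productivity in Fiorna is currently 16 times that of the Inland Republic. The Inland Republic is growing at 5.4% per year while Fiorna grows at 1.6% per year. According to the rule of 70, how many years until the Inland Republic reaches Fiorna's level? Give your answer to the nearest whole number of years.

74 years

What matters is the difference: 3.8 pp.
Rule of 70 on the gap: the ratio halves every 70/3.8 ≈ 18.42 years.
A 16 times gap closes after 4 halvings: 4 × 18.42 ≈ 74 years.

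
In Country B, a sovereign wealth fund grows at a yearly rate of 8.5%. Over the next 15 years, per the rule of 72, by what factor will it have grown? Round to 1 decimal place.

≈ 3.4 times

Doubling time ≈ 72/8.5 = 8.47 years.
15 years / 8.47 ≈ 1.77 doublings → factor 2^1.77 ≈ 3.4.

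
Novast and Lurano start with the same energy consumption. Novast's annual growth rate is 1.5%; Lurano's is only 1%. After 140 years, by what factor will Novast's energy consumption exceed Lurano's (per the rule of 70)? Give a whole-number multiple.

2 times

Rate gap = 1.5% − 1% = 0.5 points.
The ratio doubles every 70/0.5 ≈ 140.00 years.
140/140.00 ≈ 1.00 doublings → ratio ≈ 2^1.00 ≈ 2.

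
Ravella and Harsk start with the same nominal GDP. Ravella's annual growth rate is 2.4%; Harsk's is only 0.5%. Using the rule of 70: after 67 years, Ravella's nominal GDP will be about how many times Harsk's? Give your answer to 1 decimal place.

about 3.5 times

Only the 1.9-point difference matters.
70/1.9 ≈ 36.84 years per doubling of the ratio; 67 years gives 1.82 doublings, so ≈ 3.5×.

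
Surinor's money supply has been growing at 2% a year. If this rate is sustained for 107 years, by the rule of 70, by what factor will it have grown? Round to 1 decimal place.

≈ 8.3 times

Doubling time ≈ 70/2 = 35.00 years.
107 years / 35.00 ≈ 3.06 doublings → factor 2^3.06 ≈ 8.3.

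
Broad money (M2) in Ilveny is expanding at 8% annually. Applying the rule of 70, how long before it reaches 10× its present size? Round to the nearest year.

Doubling time ≈ 70/8 = 8.75 years.
Reaching 10× takes log₂(10) ≈ 3.32 doublings.
3.32 × 8.75 ≈ 29 years.

29 years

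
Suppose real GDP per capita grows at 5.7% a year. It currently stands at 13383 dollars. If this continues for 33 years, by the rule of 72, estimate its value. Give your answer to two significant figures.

approximately 82000 dollars

Doubling time ≈ 72/5.7 = 12.63 years.
33 years is 33/12.63 ≈ 2.61 doublings, a factor of 2^2.61 ≈ 6.11.
13383 × 6.11 ≈ 82000 dollars.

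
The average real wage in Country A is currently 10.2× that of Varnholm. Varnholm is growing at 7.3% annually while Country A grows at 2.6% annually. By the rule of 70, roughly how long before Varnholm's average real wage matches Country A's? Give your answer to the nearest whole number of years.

50 years

The growth-rate gap is 7.3% − 2.6% = 4.7 percentage points.
So the ratio between them halves every 70/4.7 ≈ 14.89 years.
A 10.2× gap takes log₂(10.2) ≈ 3.35 halvings to close: 3.35 × 14.89 ≈ 50 years.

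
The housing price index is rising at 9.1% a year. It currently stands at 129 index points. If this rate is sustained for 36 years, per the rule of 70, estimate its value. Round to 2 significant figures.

≈ 3300 index points

Doubling time ≈ 70/9.1 = 7.69 years.
36 years is 36/7.69 ≈ 4.68 doublings, a factor of 2^4.68 ≈ 25.63.
129 × 25.63 ≈ 3300 index points.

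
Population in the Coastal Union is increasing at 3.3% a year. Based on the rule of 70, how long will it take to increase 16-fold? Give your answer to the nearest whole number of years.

One doubling takes 70/3.3 = 21.21 years.
16× is 4 doublings, so 4 × 21.21 ≈ 85 years.

approximately 85 years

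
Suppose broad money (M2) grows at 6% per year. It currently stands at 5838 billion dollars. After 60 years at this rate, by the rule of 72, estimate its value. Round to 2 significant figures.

Doubling time ≈ 72/6 = 12.00 years.
60 years is 60/12.00 ≈ 5.00 doublings, a factor of 2^5.00 ≈ 32.00.
5838 × 32.00 ≈ 190000 billion dollars.

approximately 190000 billion dollars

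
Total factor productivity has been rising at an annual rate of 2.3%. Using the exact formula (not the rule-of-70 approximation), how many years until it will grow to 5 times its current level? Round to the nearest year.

t = ln(5) / ln(1 + 0.023) = 1.6094 / 0.022739 ≈ 70.78.
≈ 71 years.

71 years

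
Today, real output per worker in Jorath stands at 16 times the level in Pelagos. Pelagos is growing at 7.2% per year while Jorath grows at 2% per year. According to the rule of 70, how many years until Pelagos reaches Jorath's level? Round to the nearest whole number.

roughly 54 years

What matters is the difference: 5.2 pp.
Rule of 70 on the gap: the ratio halves every 70/5.2 ≈ 13.46 years.
A 16 times gap closes after 4 halvings: 4 × 13.46 ≈ 54 years.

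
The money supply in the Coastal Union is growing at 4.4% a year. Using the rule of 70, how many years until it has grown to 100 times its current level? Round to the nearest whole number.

At 4.4% it doubles every 70/4.4 ≈ 15.91 years.
100× is log₂ 100 ≈ 6.64 doublings, so ≈ 6.64 × 15.91 = 106 years.

approximately 106 years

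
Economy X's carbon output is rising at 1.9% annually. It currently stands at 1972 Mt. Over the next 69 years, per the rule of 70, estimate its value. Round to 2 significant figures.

It doubles every 70/1.9 ≈ 36.84 years, so 69 years is 1.87 doublings.
2^1.87 ≈ 3.66; 1972 × 3.66 ≈ 7200 Mt.

roughly 7200 Mt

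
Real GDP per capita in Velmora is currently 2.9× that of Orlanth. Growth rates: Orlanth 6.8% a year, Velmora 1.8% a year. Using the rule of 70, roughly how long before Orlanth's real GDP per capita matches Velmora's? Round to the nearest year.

22 years

What matters is the difference: 5 pp.
Rule of 70 on the gap: the ratio halves every 70/5 ≈ 14.00 years.
A 2.9× gap takes log₂(2.9) ≈ 1.54 halvings to close: 1.54 × 14.00 ≈ 22 years.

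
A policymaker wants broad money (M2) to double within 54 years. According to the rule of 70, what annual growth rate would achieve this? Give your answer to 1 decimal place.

≈ 1.3% a year

70 / 54 ≈ 1.30, so about 1.3% a year.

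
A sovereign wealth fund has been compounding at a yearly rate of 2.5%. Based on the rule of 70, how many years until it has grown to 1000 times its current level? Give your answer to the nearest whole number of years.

One doubling takes 70/2.5 = 28.00 years.
Reaching 1000× takes log₂(1000) ≈ 9.97 doublings.
9.97 × 28.00 ≈ 279 years.

approximately 279 years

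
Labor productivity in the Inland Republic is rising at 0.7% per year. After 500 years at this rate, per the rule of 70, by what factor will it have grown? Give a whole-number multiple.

Doubling time ≈ 70/0.7 = 100.00 years.
500/100.00 ≈ 5 doublings, so about 2^5 = 32×.

≈ 32 times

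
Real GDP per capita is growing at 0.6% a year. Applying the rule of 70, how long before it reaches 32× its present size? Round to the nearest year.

around 583 years

Doubling time ≈ 70/0.6 = 116.67 years.
32× is 5 doublings, so 5 × 116.67 ≈ 583 years.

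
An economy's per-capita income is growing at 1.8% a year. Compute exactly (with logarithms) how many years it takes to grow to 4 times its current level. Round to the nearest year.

78 years

t = ln(4) / ln(1 + 0.018) = 1.3863 / 0.017840 ≈ 77.71.
≈ 78 years.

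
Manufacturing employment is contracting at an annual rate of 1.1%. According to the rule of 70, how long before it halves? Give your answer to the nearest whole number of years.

≈ 64 years

Falling at 1.1%, it halves about every 70/1.1 = 63.64 years.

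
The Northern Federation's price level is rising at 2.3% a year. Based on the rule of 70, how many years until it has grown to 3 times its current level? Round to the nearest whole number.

Doubling time ≈ 70/2.3 = 30.43 years.
3× is log₂ 3 ≈ 1.58 doublings, so ≈ 1.58 × 30.43 = 48 years.

about 48 years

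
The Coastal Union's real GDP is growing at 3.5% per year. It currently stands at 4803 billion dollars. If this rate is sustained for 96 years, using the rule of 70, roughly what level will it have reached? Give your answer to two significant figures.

roughly 130000 billion dollars

Doubling time ≈ 70/3.5 = 20.00 years.
96 years is 96/20.00 ≈ 4.80 doublings, a factor of 2^4.80 ≈ 27.86.
4803 × 27.86 ≈ 130000 billion dollars.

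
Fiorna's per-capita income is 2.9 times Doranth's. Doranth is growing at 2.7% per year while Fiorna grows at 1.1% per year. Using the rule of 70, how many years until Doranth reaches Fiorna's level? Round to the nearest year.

about 67 years

Doranth gains on Fiorna at 2.7% − 1.1% = 1.6 points a year.
At that relative rate the gap halves every 70/1.6 ≈ 43.75 years.
A 2.9 times gap takes log₂(2.9) ≈ 1.54 halvings to close: 1.54 × 43.75 ≈ 67 years.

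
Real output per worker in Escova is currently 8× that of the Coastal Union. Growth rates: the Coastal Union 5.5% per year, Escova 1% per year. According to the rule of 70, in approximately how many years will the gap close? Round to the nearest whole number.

the Coastal Union gains on Escova at 5.5% − 1% = 4.5 points a year.
At that relative rate the gap halves every 70/4.5 ≈ 15.56 years.
An 8× gap closes after 3 halvings: 3 × 15.56 ≈ 47 years.

approximately 47 years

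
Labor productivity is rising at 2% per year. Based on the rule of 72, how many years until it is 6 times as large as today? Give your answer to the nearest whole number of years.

At 2% it doubles every 72/2 ≈ 36.00 years.
6× is log₂ 6 ≈ 2.58 doublings, so ≈ 2.58 × 36.00 = 93 years.

about 93 years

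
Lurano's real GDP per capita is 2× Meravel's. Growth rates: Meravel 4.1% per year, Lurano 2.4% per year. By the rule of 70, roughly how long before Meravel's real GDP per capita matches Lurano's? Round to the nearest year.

41 years

Meravel gains on Lurano at 4.1% − 2.4% = 1.7 points a year.
At that relative rate the gap halves every 70/1.7 ≈ 41.18 years.
A 2× gap closes after 1 halving: 1 × 41.18 ≈ 41 years.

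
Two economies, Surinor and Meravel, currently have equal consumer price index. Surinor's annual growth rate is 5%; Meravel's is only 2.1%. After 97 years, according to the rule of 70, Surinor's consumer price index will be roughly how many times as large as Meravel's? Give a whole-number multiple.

16 times

Only the 2.9-point difference matters.
70/2.9 ≈ 24.14 years per doubling of the ratio; 97 years gives 4.02 doublings, so ≈ 16×.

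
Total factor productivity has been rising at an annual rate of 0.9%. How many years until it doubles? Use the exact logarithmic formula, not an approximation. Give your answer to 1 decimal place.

t = ln(2) / ln(1 + 0.009) = 0.6931 / 0.008960 ≈ 77.35.

77.4 years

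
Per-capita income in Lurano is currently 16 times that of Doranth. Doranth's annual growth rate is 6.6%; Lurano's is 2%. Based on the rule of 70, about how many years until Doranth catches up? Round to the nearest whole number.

roughly 61 years

The growth-rate gap is 6.6% − 2% = 4.6 percentage points.
So the ratio between them halves every 70/4.6 ≈ 15.22 years.
A 16 times gap closes after 4 halvings: 4 × 15.22 ≈ 61 years.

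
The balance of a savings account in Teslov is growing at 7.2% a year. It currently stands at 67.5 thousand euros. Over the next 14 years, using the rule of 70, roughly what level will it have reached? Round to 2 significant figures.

Doubling time ≈ 70/7.2 = 9.72 years.
14 years is 14/9.72 ≈ 1.44 doublings, a factor of 2^1.44 ≈ 2.71.
67.5 × 2.71 ≈ 180 thousand euros.

approximately 180 thousand euros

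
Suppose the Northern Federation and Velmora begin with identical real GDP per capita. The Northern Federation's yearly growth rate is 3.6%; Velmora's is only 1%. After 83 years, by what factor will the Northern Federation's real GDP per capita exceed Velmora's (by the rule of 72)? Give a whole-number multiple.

≈ 8 times

the Northern Federation pulls ahead at 2.6 pp per year, so the ratio doubles every 72/2.6 ≈ 27.69 years.
In 83 years that's 3.00 doublings: 2^3.00 ≈ 8.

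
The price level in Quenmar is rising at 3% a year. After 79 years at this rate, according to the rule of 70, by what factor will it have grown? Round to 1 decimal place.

Doubles every ≈ 23.33 years (70/3).
79 years is 3.39 doublings; 2^3.39 ≈ 10.5×.

10.5 times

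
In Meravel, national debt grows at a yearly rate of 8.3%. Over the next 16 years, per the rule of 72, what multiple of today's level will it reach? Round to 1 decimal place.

Doubles every ≈ 8.67 years (72/8.3).
16 years is 1.85 doublings; 2^1.85 ≈ 3.6×.

3.6 times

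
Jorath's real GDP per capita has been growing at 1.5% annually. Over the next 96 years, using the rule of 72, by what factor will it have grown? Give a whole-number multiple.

≈ 4 times

Doubling time ≈ 72/1.5 = 48.00 years.
96/48.00 ≈ 2 doublings, so about 2^2 = 4×.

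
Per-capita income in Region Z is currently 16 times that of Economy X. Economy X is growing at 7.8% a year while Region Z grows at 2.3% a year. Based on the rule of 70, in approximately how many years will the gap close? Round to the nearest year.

Economy X gains on Region Z at 7.8% − 2.3% = 5.5 points a year.
At that relative rate the gap halves every 70/5.5 ≈ 12.73 years.
A 16 times gap closes after 4 halvings: 4 × 12.73 ≈ 51 years.

around 51 years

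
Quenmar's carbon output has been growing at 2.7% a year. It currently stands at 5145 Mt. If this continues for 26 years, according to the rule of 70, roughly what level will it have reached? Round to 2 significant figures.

It doubles every 70/2.7 ≈ 25.93 years, so 26 years is 1.00 doublings.
2^1.00 ≈ 2.00; 5145 × 2.00 ≈ 10000 Mt.

≈ 10000 Mt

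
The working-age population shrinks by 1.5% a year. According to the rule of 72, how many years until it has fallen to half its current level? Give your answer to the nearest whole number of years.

The rule works in reverse for decay: 72/1.5 ≈ 48.00 years to halve.

≈ 48 years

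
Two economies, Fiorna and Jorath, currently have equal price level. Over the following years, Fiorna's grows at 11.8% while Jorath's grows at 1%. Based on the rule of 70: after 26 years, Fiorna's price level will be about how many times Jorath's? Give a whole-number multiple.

Only the 10.8-point difference matters.
70/10.8 ≈ 6.48 years per doubling of the ratio; 26 years gives 4.01 doublings, so ≈ 16×.

approximately 16 times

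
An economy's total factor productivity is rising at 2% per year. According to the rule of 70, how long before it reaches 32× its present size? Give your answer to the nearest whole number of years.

At 2% it doubles every 70/2 ≈ 35.00 years.
32× is 5 doublings, so 5 × 35.00 ≈ 175 years.

175 years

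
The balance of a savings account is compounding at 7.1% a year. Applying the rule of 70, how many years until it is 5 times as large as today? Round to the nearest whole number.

23 years

One doubling takes 70/7.1 = 9.86 years.
Reaching 5× takes log₂(5) ≈ 2.32 doublings.
2.32 × 9.86 ≈ 23 years.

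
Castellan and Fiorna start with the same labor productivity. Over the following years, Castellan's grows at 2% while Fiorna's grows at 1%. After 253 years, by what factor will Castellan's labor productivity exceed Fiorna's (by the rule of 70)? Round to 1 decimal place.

Only the 1-point difference matters.
70/1 ≈ 70.00 years per doubling of the ratio; 253 years gives 3.61 doublings, so ≈ 12.2×.

about 12.2 times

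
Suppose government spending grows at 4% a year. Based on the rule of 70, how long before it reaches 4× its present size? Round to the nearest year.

Doubling time ≈ 70/4 = 17.50 years.
4 = 2^2, so 2 doublings → 35 years.

35 years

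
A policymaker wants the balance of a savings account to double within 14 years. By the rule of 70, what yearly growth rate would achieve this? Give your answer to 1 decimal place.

70 / 14 ≈ 5.00, so about 5.0% per year.

roughly 5.0% per year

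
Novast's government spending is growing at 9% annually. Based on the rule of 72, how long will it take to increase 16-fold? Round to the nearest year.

approximately 32 years

One doubling takes 72/9 = 8.00 years.
16 = 2^4, so 4 doublings → 32 years.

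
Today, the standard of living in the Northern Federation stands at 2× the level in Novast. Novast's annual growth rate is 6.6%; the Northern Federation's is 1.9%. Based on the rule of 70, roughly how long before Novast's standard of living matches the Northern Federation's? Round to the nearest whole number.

roughly 15 years

Novast gains on the Northern Federation at 6.6% − 1.9% = 4.7 points a year.
At that relative rate the gap halves every 70/4.7 ≈ 14.89 years.
A 2× gap closes after 1 halving: 1 × 14.89 ≈ 15 years.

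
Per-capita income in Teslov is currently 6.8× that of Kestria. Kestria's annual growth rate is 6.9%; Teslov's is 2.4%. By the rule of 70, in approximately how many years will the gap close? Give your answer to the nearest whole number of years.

around 43 years

What matters is the difference: 4.5 pp.
Rule of 70 on the gap: the ratio halves every 70/4.5 ≈ 15.56 years.
A 6.8× gap takes log₂(6.8) ≈ 2.77 halvings to close: 2.77 × 15.56 ≈ 43 years.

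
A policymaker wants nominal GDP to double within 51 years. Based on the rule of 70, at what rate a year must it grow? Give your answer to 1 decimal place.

70 / 51 ≈ 1.37, so about 1.4% a year.

approximately 1.4% a year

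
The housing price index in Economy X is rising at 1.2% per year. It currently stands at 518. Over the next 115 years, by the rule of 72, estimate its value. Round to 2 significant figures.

2000

Doubling time ≈ 72/1.2 = 60.00 years.
115 years is 115/60.00 ≈ 1.92 doublings, a factor of 2^1.92 ≈ 3.78.
518 × 3.78 ≈ 2000.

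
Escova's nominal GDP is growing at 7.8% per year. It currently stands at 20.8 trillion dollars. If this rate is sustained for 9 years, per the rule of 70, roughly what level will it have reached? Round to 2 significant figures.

It doubles every 70/7.8 ≈ 8.97 years, so 9 years is 1.00 doublings.
2^1.00 ≈ 2.00; 20.8 × 2.00 ≈ 42 trillion dollars.

about 42 trillion dollars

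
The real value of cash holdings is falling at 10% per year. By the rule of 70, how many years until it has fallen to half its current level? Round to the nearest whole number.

The rule works in reverse for decay: 70/10 ≈ 7.00 years to halve.

around 7 years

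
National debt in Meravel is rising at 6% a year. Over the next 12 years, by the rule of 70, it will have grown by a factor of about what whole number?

At 6% one doubling takes ≈ 11.67 years; 12 years is 1 of them, so ×2.

around 2 times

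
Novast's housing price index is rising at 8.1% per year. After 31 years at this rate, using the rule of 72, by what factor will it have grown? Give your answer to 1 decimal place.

Doubling time ≈ 72/8.1 = 8.89 years.
31 years / 8.89 ≈ 3.49 doublings → factor 2^3.49 ≈ 11.2.

around 11.2 times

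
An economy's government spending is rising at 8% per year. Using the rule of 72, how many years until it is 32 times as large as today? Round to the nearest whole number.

At 8% it doubles every 72/8 ≈ 9.00 years.
32× is 5 doublings, so 5 × 9.00 ≈ 45 years.

around 45 years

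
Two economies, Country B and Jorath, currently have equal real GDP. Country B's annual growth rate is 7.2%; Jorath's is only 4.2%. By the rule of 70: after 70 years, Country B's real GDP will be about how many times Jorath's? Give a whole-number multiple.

Country B pulls ahead at 3 pp per year, so the ratio doubles every 70/3 ≈ 23.33 years.
In 70 years that's 3.00 doublings: 2^3.00 ≈ 8.

approximately 8 times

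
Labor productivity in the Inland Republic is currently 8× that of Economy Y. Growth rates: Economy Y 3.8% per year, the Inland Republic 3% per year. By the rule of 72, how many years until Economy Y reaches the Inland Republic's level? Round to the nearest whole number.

270 years

Economy Y gains on the Inland Republic at 3.8% − 3% = 0.8 points a year.
At that relative rate the gap halves every 72/0.8 ≈ 90.00 years.
An 8× gap closes after 3 halvings: 3 × 90.00 ≈ 270 years.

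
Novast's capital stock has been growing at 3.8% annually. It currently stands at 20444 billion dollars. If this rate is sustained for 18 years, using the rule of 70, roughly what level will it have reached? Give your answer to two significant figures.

Doubling time ≈ 70/3.8 = 18.42 years.
18 years is 18/18.42 ≈ 0.98 doublings, a factor of 2^0.98 ≈ 1.97.
20444 × 1.97 ≈ 40000 billion dollars.

around 40000 billion dollars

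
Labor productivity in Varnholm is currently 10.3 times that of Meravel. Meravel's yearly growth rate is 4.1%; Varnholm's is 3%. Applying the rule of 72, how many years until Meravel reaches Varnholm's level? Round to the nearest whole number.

220 years

What matters is the difference: 1.1 pp.
Rule of 72 on the gap: the ratio halves every 72/1.1 ≈ 65.45 years.
A 10.3 times gap takes log₂(10.3) ≈ 3.36 halvings to close: 3.36 × 65.45 ≈ 220 years.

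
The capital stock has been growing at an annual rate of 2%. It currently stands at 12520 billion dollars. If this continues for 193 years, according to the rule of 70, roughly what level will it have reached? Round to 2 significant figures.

roughly 570000 billion dollars

Doubling time ≈ 70/2 = 35.00 years.
193 years is 193/35.00 ≈ 5.51 doublings, a factor of 2^5.51 ≈ 45.57.
12520 × 45.57 ≈ 570000 billion dollars.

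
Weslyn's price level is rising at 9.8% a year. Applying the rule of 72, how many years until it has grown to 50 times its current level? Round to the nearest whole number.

41 years

One doubling takes 72/9.8 = 7.35 years.
Reaching 50× takes log₂(50) ≈ 5.64 doublings.
5.64 × 7.35 ≈ 41 years.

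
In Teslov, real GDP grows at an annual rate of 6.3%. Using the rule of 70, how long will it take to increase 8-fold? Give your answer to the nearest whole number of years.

At 6.3% it doubles every 70/6.3 ≈ 11.11 years.
8× is 3 doublings, so 3 × 11.11 ≈ 33 years.

roughly 33 years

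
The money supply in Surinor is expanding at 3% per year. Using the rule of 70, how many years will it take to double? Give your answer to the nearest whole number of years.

Doubling time ≈ 70 / 3 = 23.33 years.

roughly 23 years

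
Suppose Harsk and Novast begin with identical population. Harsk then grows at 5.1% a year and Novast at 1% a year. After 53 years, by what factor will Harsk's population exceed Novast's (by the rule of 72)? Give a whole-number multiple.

Rate gap = 5.1% − 1% = 4.1 points.
The ratio doubles every 72/4.1 ≈ 17.56 years.
53/17.56 ≈ 3.02 doublings → ratio ≈ 2^3.02 ≈ 8.

approximately 8 times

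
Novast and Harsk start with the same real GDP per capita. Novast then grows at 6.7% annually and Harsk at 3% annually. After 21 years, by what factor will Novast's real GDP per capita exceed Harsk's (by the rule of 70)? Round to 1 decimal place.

Only the 3.7-point difference matters.
70/3.7 ≈ 18.92 years per doubling of the ratio; 21 years gives 1.11 doublings, so ≈ 2.2×.

2.2 times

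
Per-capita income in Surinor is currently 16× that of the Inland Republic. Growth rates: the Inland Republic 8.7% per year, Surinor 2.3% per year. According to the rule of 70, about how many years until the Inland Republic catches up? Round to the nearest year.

≈ 44 years

The growth-rate gap is 8.7% − 2.3% = 6.4 percentage points.
So the ratio between them halves every 70/6.4 ≈ 10.94 years.
A 16× gap closes after 4 halvings: 4 × 10.94 ≈ 44 years.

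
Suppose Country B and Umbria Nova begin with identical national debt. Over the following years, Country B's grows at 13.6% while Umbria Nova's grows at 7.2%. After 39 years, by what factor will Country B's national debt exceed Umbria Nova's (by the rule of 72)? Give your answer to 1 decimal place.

about 11.1 times

Rate gap = 13.6% − 7.2% = 6.4 points.
The ratio doubles every 72/6.4 ≈ 11.25 years.
39/11.25 ≈ 3.47 doublings → ratio ≈ 2^3.47 ≈ 11.1.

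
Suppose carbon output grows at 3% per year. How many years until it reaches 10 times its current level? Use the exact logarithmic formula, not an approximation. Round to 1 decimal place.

t = ln(10) / ln(1 + 0.03) = 2.3026 / 0.029559 ≈ 77.90.

77.9 years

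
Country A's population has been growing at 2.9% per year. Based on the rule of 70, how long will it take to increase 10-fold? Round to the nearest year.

At 2.9% it doubles every 70/2.9 ≈ 24.14 years.
10× is log₂ 10 ≈ 3.32 doublings, so ≈ 3.32 × 24.14 = 80 years.

around 80 years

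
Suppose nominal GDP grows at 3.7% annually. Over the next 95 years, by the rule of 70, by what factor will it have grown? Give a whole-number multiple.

≈ 32 times

Doubling time ≈ 70/3.7 = 18.92 years.
95/18.92 ≈ 5 doublings, so about 2^5 = 32×.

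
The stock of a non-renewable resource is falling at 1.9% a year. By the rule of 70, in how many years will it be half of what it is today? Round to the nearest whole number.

Falling at 1.9%, it halves about every 70/1.9 = 36.84 years.

≈ 37 years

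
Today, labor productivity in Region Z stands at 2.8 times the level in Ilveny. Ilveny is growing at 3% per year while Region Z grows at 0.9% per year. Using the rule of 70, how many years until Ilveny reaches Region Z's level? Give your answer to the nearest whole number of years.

≈ 50 years

Ilveny gains on Region Z at 3% − 0.9% = 2.1 points a year.
At that relative rate the gap halves every 70/2.1 ≈ 33.33 years.
A 2.8 times gap takes log₂(2.8) ≈ 1.49 halvings to close: 1.49 × 33.33 ≈ 50 years.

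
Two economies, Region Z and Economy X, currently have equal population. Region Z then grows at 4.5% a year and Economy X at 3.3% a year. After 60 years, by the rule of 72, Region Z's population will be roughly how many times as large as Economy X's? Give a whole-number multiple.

Rate gap = 4.5% − 3.3% = 1.2 points.
The ratio doubles every 72/1.2 ≈ 60.00 years.
60/60.00 ≈ 1.00 doublings → ratio ≈ 2^1.00 ≈ 2.

around 2 times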